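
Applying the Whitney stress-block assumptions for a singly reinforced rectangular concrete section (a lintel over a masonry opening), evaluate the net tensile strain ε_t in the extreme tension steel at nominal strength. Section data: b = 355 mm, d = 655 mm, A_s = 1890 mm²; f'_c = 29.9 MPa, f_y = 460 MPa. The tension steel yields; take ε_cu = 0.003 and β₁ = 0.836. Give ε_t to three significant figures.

a = A_s f_y/(0.85 f'_c b) = 96.36 mm.
β₁ = 0.836, so c = a/β₁ = 96.36/0.836 = 115.26 mm.
From the linear strain diagram with ε_cu = 0.003: ε_t = 0.003 (d − c)/c = 0.003 × (655 − 115.26)/115.26 = 0.0140.
Since ε_t ≥ 0.005, the section is tension-controlled.

ε_t ≈ 0.0140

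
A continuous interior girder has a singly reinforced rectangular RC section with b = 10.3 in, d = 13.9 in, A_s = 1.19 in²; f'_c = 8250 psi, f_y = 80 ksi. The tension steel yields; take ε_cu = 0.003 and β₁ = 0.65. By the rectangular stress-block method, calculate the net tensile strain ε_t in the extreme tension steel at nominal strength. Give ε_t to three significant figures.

a = A_s f_y/(0.85 f'_c b) = 1.318 in.
β₁ = 0.65, so c = a/β₁ = 1.318/0.65 = 2.028 in.
From the linear strain diagram with ε_cu = 0.003: ε_t = 0.003 (d − c)/c = 0.003 × (13.9 − 2.028)/2.028 = 0.0176.
Since ε_t ≥ 0.005, the section is tension-controlled.

ε_t ≈ 0.0176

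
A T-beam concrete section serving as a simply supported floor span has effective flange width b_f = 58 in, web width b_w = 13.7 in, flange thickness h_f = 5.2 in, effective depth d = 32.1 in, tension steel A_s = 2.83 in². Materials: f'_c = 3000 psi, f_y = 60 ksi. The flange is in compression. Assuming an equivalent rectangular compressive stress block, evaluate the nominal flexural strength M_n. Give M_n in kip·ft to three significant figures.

M_n ≈ 446 kip·ft

Tension: T = A_s f_y = 2.83 × 60 = 169.8 kips.
Try a within the flange: a = T/(0.85 f'_c b_f) = 169.8/(0.85 × 3 × 58) = 1.148 in.
Since a = 1.148 ≤ h_f = 5.2 in, the stress block lies entirely in the flange; analyse as a rectangular beam of width b_f.
M_n = T(d − a/2) = 169.8 × (32.1 − 0.574) = 5353.1 kip·in.
M_n = 5353.1/12 = 446.09 kip·ft.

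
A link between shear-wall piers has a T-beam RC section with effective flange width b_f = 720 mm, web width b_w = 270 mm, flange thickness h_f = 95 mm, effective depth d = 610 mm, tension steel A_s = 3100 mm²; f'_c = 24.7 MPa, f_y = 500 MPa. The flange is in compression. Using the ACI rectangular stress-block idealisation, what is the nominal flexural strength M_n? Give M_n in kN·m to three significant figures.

Tension: T = A_s f_y = 3100 × 500 = 1550000 N.
Try a within the flange: a = T/(0.85 f'_c b_f) = 1550000/(0.85 × 24.7 × 720) = 102.54 mm.
a = 102.54 > h_f = 95 mm: the block extends into the web. Split into flange-overhang and web parts.
C_f = 0.85 f'_c (b_f − b_w) h_f = 0.85 × 24.7 × (720 − 270) × 95 = 897536 N.
Remaining web compression depth: a_w = (T − C_f)/(0.85 f'_c b_w) = (1550000 − 897536)/(0.85 × 24.7 × 270) = 115.10 mm.
M_n = C_f(d − h_f/2) + (T − C_f)(d − a_w/2) = 897536 × (610 − 47.5) + 652464 × (610 − 57.55) = 504.86 + 360.45 = 865.31 × 10⁶ N·mm.
M_n = 865.31 kN·m.

M_n ≈ 865 kN·m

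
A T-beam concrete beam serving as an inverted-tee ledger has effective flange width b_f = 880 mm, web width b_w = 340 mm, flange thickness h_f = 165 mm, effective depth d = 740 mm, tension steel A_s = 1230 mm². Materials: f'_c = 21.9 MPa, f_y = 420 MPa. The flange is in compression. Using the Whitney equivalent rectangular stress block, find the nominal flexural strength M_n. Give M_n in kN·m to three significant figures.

Tension: T = A_s f_y = 1230 × 420 = 516600 N.
Try a within the flange: a = T/(0.85 f'_c b_f) = 516600/(0.85 × 21.9 × 880) = 31.54 mm.
Since a = 31.54 ≤ h_f = 165 mm, the stress block lies entirely in the flange; analyse as a rectangular beam of width b_f.
M_n = T(d − a/2) = 516600 × (740 − 15.77) = 374.14 × 10⁶ N·mm.
M_n = 374.14 kN·m.

M_n ≈ 374 kN·m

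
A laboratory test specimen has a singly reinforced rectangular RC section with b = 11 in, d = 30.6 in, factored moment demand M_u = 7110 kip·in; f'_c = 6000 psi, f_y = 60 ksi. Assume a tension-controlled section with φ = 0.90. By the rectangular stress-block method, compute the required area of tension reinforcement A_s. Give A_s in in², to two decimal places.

A_s ≈ 4.69 in²

M_n = M_u/φ = 7110/0.90 = 7900 kip·in.
From M_n = 0.85 f'_c a b (d − a/2):
a = d − √(d² − 2M_n/(0.85 f'_c b)) = 30.6 − √(30.6² − 2 × 7900/(0.85 × 6 × 11)) = 5.013 in.
A_s = 0.85 f'_c a b / f_y = 0.85 × 6 × 5.013 × 11 / 60 = 4.687 in².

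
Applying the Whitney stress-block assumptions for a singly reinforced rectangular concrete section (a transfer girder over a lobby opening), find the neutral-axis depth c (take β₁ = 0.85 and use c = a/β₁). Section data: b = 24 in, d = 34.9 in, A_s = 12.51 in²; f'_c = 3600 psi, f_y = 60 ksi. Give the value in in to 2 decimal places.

c ≈ 12.02 in

T = A_s f_y = 12.51 × 60 = 750.6 kips.
a = T/(0.85 f'_c b) = 750.6/(0.85 × 3.6 × 24) = 10.2206 in.
With β₁ = 0.85, c = a/β₁ = 10.2206/0.85 = 12.02 in.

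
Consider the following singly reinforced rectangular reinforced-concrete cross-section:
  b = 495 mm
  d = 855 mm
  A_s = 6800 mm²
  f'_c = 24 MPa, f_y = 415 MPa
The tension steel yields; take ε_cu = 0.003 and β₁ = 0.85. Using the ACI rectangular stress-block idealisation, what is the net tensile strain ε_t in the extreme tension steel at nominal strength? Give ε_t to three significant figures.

a = A_s f_y/(0.85 f'_c b) = 279.46 mm.
β₁ = 0.85, so c = a/β₁ = 279.46/0.85 = 328.78 mm.
From the linear strain diagram with ε_cu = 0.003: ε_t = 0.003 (d − c)/c = 0.003 × (855 − 328.78)/328.78 = 0.00480.
ε_t is between 0.004 and 0.005 — transition zone.

ε_t ≈ 0.00480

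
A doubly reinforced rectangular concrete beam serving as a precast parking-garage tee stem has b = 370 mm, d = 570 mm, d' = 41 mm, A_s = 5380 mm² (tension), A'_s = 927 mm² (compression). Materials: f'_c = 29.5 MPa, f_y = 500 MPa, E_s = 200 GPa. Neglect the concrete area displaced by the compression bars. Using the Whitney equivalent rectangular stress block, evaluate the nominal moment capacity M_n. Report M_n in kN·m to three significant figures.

M_n ≈ 1250 kN·m

Assume both tension and compression steel yield.
Net tension couple steel: A_s − A'_s = 4453 mm².
a = (A_s − A'_s) f_y / (0.85 f'_c b) = 2226500/(0.85 × 29.5 × 370) = 239.98 mm.
c = a/β₁ = 239.98/0.839 = 286.03 mm; ε'_s = 0.003(c − d')/c = 0.0026 ≥ f_y/E_s = 0.0025, so compression steel does yield.
M_n = (A_s − A'_s) f_y (d − a/2) + A'_s f_y (d − d') = [2226500 × (570 − 119.99) + 463500 × (570 − 41)] × 10⁻⁶ = 1001.95 + 245.19 = 1247.14 kN·m.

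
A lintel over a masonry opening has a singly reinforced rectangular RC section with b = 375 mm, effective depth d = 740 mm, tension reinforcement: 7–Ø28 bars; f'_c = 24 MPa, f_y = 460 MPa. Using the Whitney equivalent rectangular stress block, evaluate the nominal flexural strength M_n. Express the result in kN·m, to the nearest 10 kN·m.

A_s = 7 × 616 = 4312 mm².
T = A_s f_y = 4312 × 460 = 1983520 N = 1983.52 kN.
From C = T: a = T/(0.85 f'_c b) = 1983520/(0.85 × 24 × 375) = 259.28 mm.
M_n = T(d − a/2) = 1983.52 kN × (740 − 129.64) mm = 1210.66 kN·m.

M_n ≈ 1210 kN·m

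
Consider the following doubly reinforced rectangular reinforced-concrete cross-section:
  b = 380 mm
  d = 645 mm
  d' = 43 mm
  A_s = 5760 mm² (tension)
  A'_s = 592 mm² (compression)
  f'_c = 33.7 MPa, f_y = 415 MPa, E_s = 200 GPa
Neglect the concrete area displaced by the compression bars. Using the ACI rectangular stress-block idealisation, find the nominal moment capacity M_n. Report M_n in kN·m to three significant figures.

M_n ≈ 1320 kN·m

Assume both tension and compression steel yield.
Net tension couple steel: A_s − A'_s = 5168 mm².
a = (A_s − A'_s) f_y / (0.85 f'_c b) = 2144720/(0.85 × 33.7 × 380) = 197.03 mm.
c = a/β₁ = 197.03/0.809 = 243.55 mm; ε'_s = 0.003(c − d')/c = 0.0025 ≥ f_y/E_s = 0.0021, so compression steel does yield.
M_n = (A_s − A'_s) f_y (d − a/2) + A'_s f_y (d − d') = [2144720 × (645 − 98.515) + 245680 × (645 − 43)] × 10⁻⁶ = 1172.06 + 147.90 = 1319.96 kN·m.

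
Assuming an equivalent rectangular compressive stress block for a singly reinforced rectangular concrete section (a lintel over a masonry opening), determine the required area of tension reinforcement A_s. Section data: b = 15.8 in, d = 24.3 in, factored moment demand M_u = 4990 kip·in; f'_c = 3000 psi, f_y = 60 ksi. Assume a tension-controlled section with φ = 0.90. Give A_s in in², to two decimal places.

M_n = M_u/φ = 4990/0.90 = 5544.44 kip·in.
From M_n = 0.85 f'_c a b (d − a/2):
a = d − √(d² − 2M_n/(0.85 f'_c b)) = 24.3 − √(24.3² − 2 × 5544.44/(0.85 × 3 × 15.8)) = 6.544 in.
A_s = 0.85 f'_c a b / f_y = 0.85 × 3 × 6.544 × 15.8 / 60 = 4.394 in².

A_s ≈ 4.39 in²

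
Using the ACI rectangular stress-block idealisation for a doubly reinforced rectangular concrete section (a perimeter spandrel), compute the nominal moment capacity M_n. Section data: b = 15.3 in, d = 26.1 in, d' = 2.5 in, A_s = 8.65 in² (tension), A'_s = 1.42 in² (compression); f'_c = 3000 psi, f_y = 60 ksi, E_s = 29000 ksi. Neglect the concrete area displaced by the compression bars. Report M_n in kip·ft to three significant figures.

M_n ≈ 910 kip·ft

Assume both steels yield.
a = (A_s − A'_s) f_y/(0.85 f'_c b) = (8.65 − 1.42) × 60/(0.85 × 3 × 15.3) = 11.119 in.
c = a/β₁ = 11.119/0.85 = 13.081 in; ε'_s = 0.003(c − d')/c = 0.0024 ≥ ε_y = 0.0021, so the compression steel yields.
M_n = (A_s − A'_s) f_y (d − a/2) + A'_s f_y (d − d') = 433.8 × (26.1 − 5.5595) + 85.2 × (26.1 − 2.5) = 8910.5 + 2010.7 = 10921.2 kip·in = 10921.2/12 = 910.10 kip·ft.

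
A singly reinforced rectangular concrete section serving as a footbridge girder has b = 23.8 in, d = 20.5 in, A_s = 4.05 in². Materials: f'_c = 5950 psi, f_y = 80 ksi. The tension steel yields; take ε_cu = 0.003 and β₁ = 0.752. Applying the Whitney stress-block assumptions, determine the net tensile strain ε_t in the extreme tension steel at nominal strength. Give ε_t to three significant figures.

ε_t ≈ 0.0142

a = A_s f_y/(0.85 f'_c b) = 2.692 in.
β₁ = 0.752, so c = a/β₁ = 2.692/0.752 = 3.580 in.
From the linear strain diagram with ε_cu = 0.003: ε_t = 0.003 (d − c)/c = 0.003 × (20.5 − 3.580)/3.580 = 0.0142.
Since ε_t ≥ 0.005, the section is tension-controlled.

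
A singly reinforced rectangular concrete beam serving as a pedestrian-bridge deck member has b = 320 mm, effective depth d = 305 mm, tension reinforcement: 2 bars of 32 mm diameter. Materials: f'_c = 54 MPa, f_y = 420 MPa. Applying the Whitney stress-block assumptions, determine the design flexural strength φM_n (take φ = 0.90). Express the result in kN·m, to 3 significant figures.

A_s = 2 × 804 = 1608 mm².
T = A_s f_y = 1608 × 420 = 675360 N = 675.36 kN.
From C = T: a = T/(0.85 f'_c b) = 675360/(0.85 × 54 × 320) = 45.98 mm.
M_n = T(d − a/2) = 675.36 kN × (305 − 22.99) mm = 190.46 kN·m.
φM_n = 0.90 × 190.46 = 171.41 kN·m.

φM_n ≈ 171 kN·m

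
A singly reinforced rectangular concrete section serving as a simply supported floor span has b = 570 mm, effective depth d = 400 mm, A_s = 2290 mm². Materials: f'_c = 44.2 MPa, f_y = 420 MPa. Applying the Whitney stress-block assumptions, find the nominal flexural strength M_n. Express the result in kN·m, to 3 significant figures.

M_n ≈ 363 kN·m

T = A_s f_y = 2290 × 420 = 961800 N = 961.8 kN.
From C = T: a = T/(0.85 f'_c b) = 961800/(0.85 × 44.2 × 570) = 44.91 mm.
M_n = T(d − a/2) = 961.8 kN × (400 − 22.455) mm = 363.12 kN·m.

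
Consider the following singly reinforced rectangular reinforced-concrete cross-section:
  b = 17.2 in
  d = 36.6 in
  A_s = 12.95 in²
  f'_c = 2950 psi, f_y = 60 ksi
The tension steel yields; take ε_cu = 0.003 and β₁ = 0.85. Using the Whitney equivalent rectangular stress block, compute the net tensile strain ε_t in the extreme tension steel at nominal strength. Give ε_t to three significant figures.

ε_t ≈ 0.00218

a = A_s f_y/(0.85 f'_c b) = 18.016 in.
β₁ = 0.85, so c = a/β₁ = 18.016/0.85 = 21.195 in.
From the linear strain diagram with ε_cu = 0.003: ε_t = 0.003 (d − c)/c = 0.003 × (36.6 − 21.195)/21.195 = 0.00218.
ε_t < 0.004 — the section is over-reinforced for flexure under ACI limits.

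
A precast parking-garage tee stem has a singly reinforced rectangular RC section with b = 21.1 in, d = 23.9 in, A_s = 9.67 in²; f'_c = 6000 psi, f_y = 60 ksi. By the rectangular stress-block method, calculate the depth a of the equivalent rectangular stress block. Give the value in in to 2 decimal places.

T = A_s f_y = 9.67 × 60 = 580.2 kips.
a = T/(0.85 f'_c b) = 580.2/(0.85 × 6 × 21.1) = 5.39 in.

a ≈ 5.39 in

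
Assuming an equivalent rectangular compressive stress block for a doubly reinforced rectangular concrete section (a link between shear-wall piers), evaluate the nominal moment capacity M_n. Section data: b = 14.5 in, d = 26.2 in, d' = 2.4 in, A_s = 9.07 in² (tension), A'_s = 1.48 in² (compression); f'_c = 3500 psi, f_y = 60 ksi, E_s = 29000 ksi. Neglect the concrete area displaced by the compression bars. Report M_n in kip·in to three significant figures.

M_n ≈ 11600 kip·in

Assume both steels yield.
a = (A_s − A'_s) f_y/(0.85 f'_c b) = (9.07 − 1.48) × 60/(0.85 × 3.5 × 14.5) = 10.557 in.
c = a/β₁ = 10.557/0.85 = 12.420 in; ε'_s = 0.003(c − d')/c = 0.0024 ≥ ε_y = 0.0021, so the compression steel yields.
M_n = (A_s − A'_s) f_y (d − a/2) + A'_s f_y (d − d') = 455.4 × (26.2 − 5.2785) + 88.8 × (26.2 − 2.4) = 9527.7 + 2113.4 = 11641.1 kip·in.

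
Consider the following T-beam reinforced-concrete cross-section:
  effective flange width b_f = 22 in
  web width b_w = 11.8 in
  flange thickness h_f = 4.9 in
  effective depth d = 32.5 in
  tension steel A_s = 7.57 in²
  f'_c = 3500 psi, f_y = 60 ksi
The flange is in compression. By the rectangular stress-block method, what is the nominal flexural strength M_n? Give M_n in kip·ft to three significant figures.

Tension: T = A_s f_y = 7.57 × 60 = 454.2 kips.
Try a within the flange: a = T/(0.85 f'_c b_f) = 454.2/(0.85 × 3.5 × 22) = 6.940 in.
a = 6.940 > h_f = 4.9 in: the block extends into the web. Split into flange-overhang and web parts.
C_f = 0.85 f'_c (b_f − b_w) h_f = 0.85 × 3.5 × (22 − 11.8) × 4.9 = 148.7 kips.
Remaining web compression depth: a_w = (T − C_f)/(0.85 f'_c b_w) = (454.2 − 148.7)/(0.85 × 3.5 × 11.8) = 8.702 in.
M_n = C_f(d − h_f/2) + (T − C_f)(d − a_w/2) = 148.7 × (32.5 − 2.45) + 305.5 × (32.5 − 4.351) = 4468.4 + 8599.5 = 13067.9 kip·in.
M_n = 13067.9/12 = 1088.99 kip·ft.

M_n ≈ 1090 kip·ft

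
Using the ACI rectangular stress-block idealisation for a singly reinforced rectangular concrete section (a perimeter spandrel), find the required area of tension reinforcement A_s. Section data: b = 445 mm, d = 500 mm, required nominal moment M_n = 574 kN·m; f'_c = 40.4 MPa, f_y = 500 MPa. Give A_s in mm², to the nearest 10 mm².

With M_n = 0.85 f'_c a b (d − a/2), solve the quadratic for a:
a = d − √(d² − 2M_n/(0.85 f'_c b)) = 500 − √(500² − 2 × 574×10⁶/(0.85 × 40.4 × 445)) = 81.82 mm.
A_s = 0.85 f'_c a b / f_y = 0.85 × 40.4 × 81.82 × 445 / 500 = 2500.6 mm².

A_s ≈ 2500 mm²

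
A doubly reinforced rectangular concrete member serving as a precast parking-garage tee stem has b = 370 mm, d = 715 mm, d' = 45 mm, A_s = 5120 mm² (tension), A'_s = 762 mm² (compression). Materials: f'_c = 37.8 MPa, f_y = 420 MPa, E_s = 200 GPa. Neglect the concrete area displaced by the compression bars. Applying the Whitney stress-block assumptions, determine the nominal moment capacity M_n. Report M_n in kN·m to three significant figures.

M_n ≈ 1380 kN·m

Assume both tension and compression steel yield.
Net tension couple steel: A_s − A'_s = 4358 mm².
a = (A_s − A'_s) f_y / (0.85 f'_c b) = 1830360/(0.85 × 37.8 × 370) = 153.97 mm.
c = a/β₁ = 153.97/0.78 = 197.40 mm; ε'_s = 0.003(c − d')/c = 0.0023 ≥ f_y/E_s = 0.0021, so compression steel does yield.
M_n = (A_s − A'_s) f_y (d − a/2) + A'_s f_y (d − d') = [1830360 × (715 − 76.985) + 320040 × (715 − 45)] × 10⁻⁶ = 1167.80 + 214.43 = 1382.23 kN·m.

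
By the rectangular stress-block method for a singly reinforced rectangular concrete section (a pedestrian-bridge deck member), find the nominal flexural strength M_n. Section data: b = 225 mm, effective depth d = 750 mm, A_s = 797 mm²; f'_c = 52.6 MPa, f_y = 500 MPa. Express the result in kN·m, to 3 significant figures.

T = A_s f_y = 797 × 500 = 398500 N = 398.5 kN.
From C = T: a = T/(0.85 f'_c b) = 398500/(0.85 × 52.6 × 225) = 39.61 mm.
M_n = T(d − a/2) = 398.5 kN × (750 − 19.805) mm = 290.98 kN·m.

M_n ≈ 291 kN·m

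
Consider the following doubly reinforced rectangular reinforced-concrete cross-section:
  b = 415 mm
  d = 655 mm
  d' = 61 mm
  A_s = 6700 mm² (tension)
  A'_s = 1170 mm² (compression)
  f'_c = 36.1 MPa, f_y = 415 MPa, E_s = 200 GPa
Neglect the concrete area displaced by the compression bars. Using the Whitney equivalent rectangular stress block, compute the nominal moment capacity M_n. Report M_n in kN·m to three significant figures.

Assume both tension and compression steel yield.
Net tension couple steel: A_s − A'_s = 5530 mm².
a = (A_s − A'_s) f_y / (0.85 f'_c b) = 2294950/(0.85 × 36.1 × 415) = 180.22 mm.
c = a/β₁ = 180.22/0.792 = 227.55 mm; ε'_s = 0.003(c − d')/c = 0.0022 ≥ f_y/E_s = 0.0021, so compression steel does yield.
M_n = (A_s − A'_s) f_y (d − a/2) + A'_s f_y (d − d') = [2294950 × (655 − 90.11) + 485550 × (655 − 61)] × 10⁻⁶ = 1296.39 + 288.42 = 1584.81 kN·m.

M_n ≈ 1580 kN·m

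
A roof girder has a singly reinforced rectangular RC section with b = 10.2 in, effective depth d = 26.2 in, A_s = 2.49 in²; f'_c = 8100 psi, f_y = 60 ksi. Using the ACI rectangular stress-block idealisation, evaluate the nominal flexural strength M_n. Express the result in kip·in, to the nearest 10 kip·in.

M_n ≈ 3760 kip·in

T = A_s f_y = 2.49 × 60 = 149.4 kips.
a = T/(0.85 f'_c b) = 149.4/(0.85 × 8.1 × 10.2) = 2.127 in.
M_n = T(d − a/2) = 149.4 × (26.2 − 1.0635) = 3755.4 kip·in.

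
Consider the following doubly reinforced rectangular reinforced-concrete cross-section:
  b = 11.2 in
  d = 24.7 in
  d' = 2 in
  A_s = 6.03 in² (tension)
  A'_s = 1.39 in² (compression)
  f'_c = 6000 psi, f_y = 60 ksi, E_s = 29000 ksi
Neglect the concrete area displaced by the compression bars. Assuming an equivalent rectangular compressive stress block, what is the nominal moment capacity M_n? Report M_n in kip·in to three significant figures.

Assume both steels yield.
a = (A_s − A'_s) f_y/(0.85 f'_c b) = (6.03 − 1.39) × 60/(0.85 × 6 × 11.2) = 4.874 in.
c = a/β₁ = 4.874/0.75 = 6.499 in; ε'_s = 0.003(c − d')/c = 0.0021 ≥ ε_y = 0.0021, so the compression steel yields.
M_n = (A_s − A'_s) f_y (d − a/2) + A'_s f_y (d − d') = 278.4 × (24.7 − 2.437) + 83.4 × (24.7 − 2) = 6198.0 + 1893.2 = 8091.2 kip·in.

M_n ≈ 8090 kip·in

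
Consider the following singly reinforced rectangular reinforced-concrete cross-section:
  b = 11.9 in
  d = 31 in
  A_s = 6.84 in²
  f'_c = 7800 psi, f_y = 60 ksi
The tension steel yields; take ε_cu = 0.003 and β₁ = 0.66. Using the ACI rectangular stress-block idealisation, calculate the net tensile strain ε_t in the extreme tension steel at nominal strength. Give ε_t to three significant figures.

ε_t ≈ 0.00880

a = A_s f_y/(0.85 f'_c b) = 5.202 in.
β₁ = 0.66, so c = a/β₁ = 5.202/0.66 = 7.882 in.
From the linear strain diagram with ε_cu = 0.003: ε_t = 0.003 (d − c)/c = 0.003 × (31 − 7.882)/7.882 = 0.00880.
Since ε_t ≥ 0.005, the section is tension-controlled.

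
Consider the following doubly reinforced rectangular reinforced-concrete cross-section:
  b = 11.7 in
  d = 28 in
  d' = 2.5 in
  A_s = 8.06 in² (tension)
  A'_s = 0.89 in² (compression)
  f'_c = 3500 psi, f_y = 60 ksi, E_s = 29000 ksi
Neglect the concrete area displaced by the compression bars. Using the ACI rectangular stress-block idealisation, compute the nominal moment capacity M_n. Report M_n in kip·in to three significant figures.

M_n ≈ 10700 kip·in

Assume both steels yield.
a = (A_s − A'_s) f_y/(0.85 f'_c b) = (8.06 − 0.89) × 60/(0.85 × 3.5 × 11.7) = 12.359 in.
c = a/β₁ = 12.359/0.85 = 14.540 in; ε'_s = 0.003(c − d')/c = 0.0025 ≥ ε_y = 0.0021, so the compression steel yields.
M_n = (A_s − A'_s) f_y (d − a/2) + A'_s f_y (d − d') = 430.2 × (28 − 6.1795) + 53.4 × (28 − 2.5) = 9387.2 + 1361.7 = 10748.9 kip·in.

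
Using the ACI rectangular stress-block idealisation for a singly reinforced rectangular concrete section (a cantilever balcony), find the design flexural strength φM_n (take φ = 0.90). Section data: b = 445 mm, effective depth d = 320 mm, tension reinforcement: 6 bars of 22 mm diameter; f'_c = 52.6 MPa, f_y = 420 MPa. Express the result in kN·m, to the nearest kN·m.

A_s = 6 × 380 = 2280 mm².
T = A_s f_y = 2280 × 420 = 957600 N = 957.6 kN.
From C = T: a = T/(0.85 f'_c b) = 957600/(0.85 × 52.6 × 445) = 48.13 mm.
M_n = T(d − a/2) = 957.6 kN × (320 − 24.065) mm = 283.39 kN·m.
φM_n = 0.90 × 283.39 = 255.05 kN·m.

φM_n ≈ 255 kN·m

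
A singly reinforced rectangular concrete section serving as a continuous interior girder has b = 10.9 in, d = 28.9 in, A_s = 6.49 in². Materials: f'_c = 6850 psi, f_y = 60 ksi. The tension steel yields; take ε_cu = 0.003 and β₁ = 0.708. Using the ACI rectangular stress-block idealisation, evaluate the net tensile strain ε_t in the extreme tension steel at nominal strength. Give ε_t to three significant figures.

ε_t ≈ 0.00700

a = A_s f_y/(0.85 f'_c b) = 6.136 in.
β₁ = 0.708, so c = a/β₁ = 6.136/0.708 = 8.667 in.
From the linear strain diagram with ε_cu = 0.003: ε_t = 0.003 (d − c)/c = 0.003 × (28.9 − 8.667)/8.667 = 0.00700.
Since ε_t ≥ 0.005, the section is tension-controlled.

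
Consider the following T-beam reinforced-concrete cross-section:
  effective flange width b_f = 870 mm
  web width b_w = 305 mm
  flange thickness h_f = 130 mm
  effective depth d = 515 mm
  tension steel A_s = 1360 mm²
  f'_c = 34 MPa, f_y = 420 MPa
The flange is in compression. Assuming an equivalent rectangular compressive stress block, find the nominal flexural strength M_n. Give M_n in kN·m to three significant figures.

Tension: T = A_s f_y = 1360 × 420 = 571200 N.
Try a within the flange: a = T/(0.85 f'_c b_f) = 571200/(0.85 × 34 × 870) = 22.72 mm.
Since a = 22.72 ≤ h_f = 130 mm, the stress block lies entirely in the flange; analyse as a rectangular beam of width b_f.
M_n = T(d − a/2) = 571200 × (515 − 11.36) = 287.68 × 10⁶ N·mm.
M_n = 287.68 kN·m.

M_n ≈ 288 kN·m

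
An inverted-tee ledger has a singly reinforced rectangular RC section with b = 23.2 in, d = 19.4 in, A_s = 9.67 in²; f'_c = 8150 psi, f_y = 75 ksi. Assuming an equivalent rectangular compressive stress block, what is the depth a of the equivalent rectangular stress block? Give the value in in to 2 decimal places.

a ≈ 4.51 in

T = A_s f_y = 9.67 × 75 = 725.25 kips.
a = T/(0.85 f'_c b) = 725.25/(0.85 × 8.15 × 23.2) = 4.51 in.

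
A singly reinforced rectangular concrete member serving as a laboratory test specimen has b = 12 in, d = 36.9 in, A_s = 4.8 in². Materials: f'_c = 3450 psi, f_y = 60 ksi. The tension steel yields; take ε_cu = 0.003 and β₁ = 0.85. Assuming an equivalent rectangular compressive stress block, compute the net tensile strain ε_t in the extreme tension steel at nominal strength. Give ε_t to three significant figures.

a = A_s f_y/(0.85 f'_c b) = 8.184 in.
β₁ = 0.85, so c = a/β₁ = 8.184/0.85 = 9.628 in.
From the linear strain diagram with ε_cu = 0.003: ε_t = 0.003 (d − c)/c = 0.003 × (36.9 − 9.628)/9.628 = 0.00850.
Since ε_t ≥ 0.005, the section is tension-controlled.

ε_t ≈ 0.00850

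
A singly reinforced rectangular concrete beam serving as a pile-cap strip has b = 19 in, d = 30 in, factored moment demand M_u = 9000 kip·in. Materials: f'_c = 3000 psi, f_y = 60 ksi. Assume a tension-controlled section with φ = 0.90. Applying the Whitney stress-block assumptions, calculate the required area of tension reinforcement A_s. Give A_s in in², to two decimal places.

M_n = M_u/φ = 9000/0.90 = 10000 kip·in.
From M_n = 0.85 f'_c a b (d − a/2):
a = d − √(d² − 2M_n/(0.85 f'_c b)) = 30 − √(30² − 2 × 10000/(0.85 × 3 × 19)) = 7.927 in.
A_s = 0.85 f'_c a b / f_y = 0.85 × 3 × 7.927 × 19 / 60 = 6.401 in².

A_s ≈ 6.40 in²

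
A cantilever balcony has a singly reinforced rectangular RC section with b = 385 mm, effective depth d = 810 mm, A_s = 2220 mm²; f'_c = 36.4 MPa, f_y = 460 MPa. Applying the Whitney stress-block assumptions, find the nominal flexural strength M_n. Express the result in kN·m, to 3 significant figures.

T = A_s f_y = 2220 × 460 = 1021200 N = 1021.2 kN.
From C = T: a = T/(0.85 f'_c b) = 1021200/(0.85 × 36.4 × 385) = 85.73 mm.
M_n = T(d − a/2) = 1021.2 kN × (810 − 42.865) mm = 783.40 kN·m.

M_n ≈ 783 kN·m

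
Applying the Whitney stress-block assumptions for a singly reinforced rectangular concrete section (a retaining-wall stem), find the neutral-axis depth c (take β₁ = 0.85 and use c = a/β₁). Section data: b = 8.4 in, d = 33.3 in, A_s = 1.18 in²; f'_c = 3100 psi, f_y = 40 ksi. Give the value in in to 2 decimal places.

T = A_s f_y = 1.18 × 40 = 47.2 kips.
a = T/(0.85 f'_c b) = 47.2/(0.85 × 3.1 × 8.4) = 2.1325 in.
With β₁ = 0.85, c = a/β₁ = 2.1325/0.85 = 2.51 in.

c ≈ 2.51 in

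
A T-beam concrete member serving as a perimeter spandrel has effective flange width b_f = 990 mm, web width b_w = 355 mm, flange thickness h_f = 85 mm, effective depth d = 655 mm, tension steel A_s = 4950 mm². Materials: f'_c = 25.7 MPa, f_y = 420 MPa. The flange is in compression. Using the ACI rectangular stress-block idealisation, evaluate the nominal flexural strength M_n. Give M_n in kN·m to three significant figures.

M_n ≈ 1260 kN·m

Tension: T = A_s f_y = 4950 × 420 = 2079000 N.
Try a within the flange: a = T/(0.85 f'_c b_f) = 2079000/(0.85 × 25.7 × 990) = 96.13 mm.
a = 96.13 > h_f = 85 mm: the block extends into the web. Split into flange-overhang and web parts.
C_f = 0.85 f'_c (b_f − b_w) h_f = 0.85 × 25.7 × (990 − 355) × 85 = 1179084 N.
Remaining web compression depth: a_w = (T − C_f)/(0.85 f'_c b_w) = (2079000 − 1179084)/(0.85 × 25.7 × 355) = 116.04 mm.
M_n = C_f(d − h_f/2) + (T − C_f)(d − a_w/2) = 1179084 × (655 − 42.5) + 899916 × (655 − 58.02) = 722.19 + 537.23 = 1259.42 × 10⁶ N·mm.
M_n = 1259.42 kN·m.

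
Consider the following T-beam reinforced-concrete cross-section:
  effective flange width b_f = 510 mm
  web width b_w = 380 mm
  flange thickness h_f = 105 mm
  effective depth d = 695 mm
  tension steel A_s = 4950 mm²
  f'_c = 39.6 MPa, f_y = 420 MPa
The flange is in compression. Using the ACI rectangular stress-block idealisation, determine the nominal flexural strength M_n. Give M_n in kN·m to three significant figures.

M_n ≈ 1320 kN·m

Tension: T = A_s f_y = 4950 × 420 = 2079000 N.
Try a within the flange: a = T/(0.85 f'_c b_f) = 2079000/(0.85 × 39.6 × 510) = 121.11 mm.
a = 121.11 > h_f = 105 mm: the block extends into the web. Split into flange-overhang and web parts.
C_f = 0.85 f'_c (b_f − b_w) h_f = 0.85 × 39.6 × (510 − 380) × 105 = 459459 N.
Remaining web compression depth: a_w = (T − C_f)/(0.85 f'_c b_w) = (2079000 − 459459)/(0.85 × 39.6 × 380) = 126.62 mm.
M_n = C_f(d − h_f/2) + (T − C_f)(d − a_w/2) = 459459 × (695 − 52.5) + 1619541 × (695 − 63.31) = 295.20 + 1023.05 = 1318.25 × 10⁶ N·mm.
M_n = 1318.25 kN·m.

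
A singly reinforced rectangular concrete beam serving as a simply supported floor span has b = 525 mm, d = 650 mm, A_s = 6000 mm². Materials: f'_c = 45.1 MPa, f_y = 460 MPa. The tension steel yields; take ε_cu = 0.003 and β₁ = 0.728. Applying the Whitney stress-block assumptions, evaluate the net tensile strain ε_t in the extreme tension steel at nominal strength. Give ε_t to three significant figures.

a = A_s f_y/(0.85 f'_c b) = 137.14 mm.
β₁ = 0.728, so c = a/β₁ = 137.14/0.728 = 188.38 mm.
From the linear strain diagram with ε_cu = 0.003: ε_t = 0.003 (d − c)/c = 0.003 × (650 − 188.38)/188.38 = 0.00735.
Since ε_t ≥ 0.005, the section is tension-controlled.

ε_t ≈ 0.00735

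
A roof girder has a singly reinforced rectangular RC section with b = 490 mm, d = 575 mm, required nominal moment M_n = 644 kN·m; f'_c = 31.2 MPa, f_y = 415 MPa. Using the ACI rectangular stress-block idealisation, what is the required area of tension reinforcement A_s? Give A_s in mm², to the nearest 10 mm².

A_s ≈ 2940 mm²

With M_n = 0.85 f'_c a b (d − a/2), solve the quadratic for a:
a = d − √(d² − 2M_n/(0.85 f'_c b)) = 575 − √(575² − 2 × 644×10⁶/(0.85 × 31.2 × 490)) = 93.85 mm.
A_s = 0.85 f'_c a b / f_y = 0.85 × 31.2 × 93.85 × 490 / 415 = 2938.7 mm².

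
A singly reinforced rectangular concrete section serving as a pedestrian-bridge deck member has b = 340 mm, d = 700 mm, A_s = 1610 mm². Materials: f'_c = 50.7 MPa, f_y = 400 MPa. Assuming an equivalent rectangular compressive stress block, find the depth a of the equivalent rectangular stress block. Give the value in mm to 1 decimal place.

T = A_s f_y = 1610 × 400 = 644000 N = 644 kN.
Setting C = 0.85 f'_c a b equal to T: a = 644000/(0.85 × 50.7 × 340) = 44.0 mm.

a ≈ 44.0 mm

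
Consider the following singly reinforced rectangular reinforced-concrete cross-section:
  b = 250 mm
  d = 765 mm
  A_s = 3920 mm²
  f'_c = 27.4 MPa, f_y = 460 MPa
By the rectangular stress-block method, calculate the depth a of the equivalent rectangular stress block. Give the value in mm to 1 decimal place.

a ≈ 309.7 mm

T = A_s f_y = 3920 × 460 = 1803200 N = 1803.2 kN.
Setting C = 0.85 f'_c a b equal to T: a = 1803200/(0.85 × 27.4 × 250) = 309.7 mm.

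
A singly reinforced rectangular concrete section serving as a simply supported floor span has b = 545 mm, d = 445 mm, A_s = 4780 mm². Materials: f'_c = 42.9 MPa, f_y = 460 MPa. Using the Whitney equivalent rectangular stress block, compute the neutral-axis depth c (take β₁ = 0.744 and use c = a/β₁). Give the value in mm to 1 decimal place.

c ≈ 148.7 mm

T = A_s f_y = 4780 × 460 = 2198800 N = 2198.8 kN.
Setting C = 0.85 f'_c a b equal to T: a = 2198800/(0.85 × 42.9 × 545) = 110.640 mm.
With β₁ = 0.744, c = a/β₁ = 110.640/0.744 = 148.7 mm.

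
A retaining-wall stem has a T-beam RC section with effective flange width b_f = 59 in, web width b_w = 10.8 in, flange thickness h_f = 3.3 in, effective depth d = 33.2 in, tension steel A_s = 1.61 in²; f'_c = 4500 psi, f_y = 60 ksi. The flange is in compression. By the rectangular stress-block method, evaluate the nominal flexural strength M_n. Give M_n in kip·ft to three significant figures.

M_n ≈ 266 kip·ft

Tension: T = A_s f_y = 1.61 × 60 = 96.6 kips.
Try a within the flange: a = T/(0.85 f'_c b_f) = 96.6/(0.85 × 4.5 × 59) = 0.428 in.
Since a = 0.428 ≤ h_f = 3.3 in, the stress block lies entirely in the flange; analyse as a rectangular beam of width b_f.
M_n = T(d − a/2) = 96.6 × (33.2 − 0.214) = 3186.4 kip·in.
M_n = 3186.4/12 = 265.53 kip·ft.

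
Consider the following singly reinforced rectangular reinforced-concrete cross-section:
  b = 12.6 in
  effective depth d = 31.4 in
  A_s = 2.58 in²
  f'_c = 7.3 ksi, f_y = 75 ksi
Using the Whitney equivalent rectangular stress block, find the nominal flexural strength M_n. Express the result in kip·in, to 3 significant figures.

M_n ≈ 5840 kip·in

T = A_s f_y = 2.58 × 75 = 193.5 kips.
a = T/(0.85 f'_c b) = 193.5/(0.85 × 7.3 × 12.6) = 2.475 in.
M_n = T(d − a/2) = 193.5 × (31.4 − 1.2375) = 5836.4 kip·in.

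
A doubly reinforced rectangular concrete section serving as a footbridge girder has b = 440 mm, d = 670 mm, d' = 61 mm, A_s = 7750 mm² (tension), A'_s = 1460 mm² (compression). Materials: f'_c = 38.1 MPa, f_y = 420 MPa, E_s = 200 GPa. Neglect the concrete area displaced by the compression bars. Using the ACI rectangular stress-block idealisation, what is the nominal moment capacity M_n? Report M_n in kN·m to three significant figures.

M_n ≈ 1900 kN·m

Assume both tension and compression steel yield.
Net tension couple steel: A_s − A'_s = 6290 mm².
a = (A_s − A'_s) f_y / (0.85 f'_c b) = 2641800/(0.85 × 38.1 × 440) = 185.40 mm.
c = a/β₁ = 185.40/0.778 = 238.30 mm; ε'_s = 0.003(c − d')/c = 0.0022 ≥ f_y/E_s = 0.0021, so compression steel does yield.
M_n = (A_s − A'_s) f_y (d − a/2) + A'_s f_y (d − d') = [2641800 × (670 − 92.7) + 613200 × (670 − 61)] × 10⁻⁶ = 1525.11 + 373.44 = 1898.55 kN·m.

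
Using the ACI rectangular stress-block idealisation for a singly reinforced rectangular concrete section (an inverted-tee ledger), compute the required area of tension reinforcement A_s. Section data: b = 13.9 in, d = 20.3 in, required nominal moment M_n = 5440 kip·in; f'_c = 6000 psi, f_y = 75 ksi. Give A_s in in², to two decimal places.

A_s ≈ 3.99 in²

From M_n = 0.85 f'_c a b (d − a/2):
a = d − √(d² − 2M_n/(0.85 f'_c b)) = 20.3 − √(20.3² − 2 × 5440/(0.85 × 6 × 13.9)) = 4.219 in.
A_s = 0.85 f'_c a b / f_y = 0.85 × 6 × 4.219 × 13.9 / 75 = 3.988 in².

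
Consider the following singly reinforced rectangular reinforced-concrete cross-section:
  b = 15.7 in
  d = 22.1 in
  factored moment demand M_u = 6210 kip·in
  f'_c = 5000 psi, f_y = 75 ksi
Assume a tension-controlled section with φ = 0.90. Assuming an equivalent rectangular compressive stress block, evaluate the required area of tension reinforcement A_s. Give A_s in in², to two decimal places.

A_s ≈ 4.73 in²

M_n = M_u/φ = 6210/0.90 = 6900 kip·in.
From M_n = 0.85 f'_c a b (d − a/2):
a = d − √(d² − 2M_n/(0.85 f'_c b)) = 22.1 − √(22.1² − 2 × 6900/(0.85 × 5 × 15.7)) = 5.319 in.
A_s = 0.85 f'_c a b / f_y = 0.85 × 5 × 5.319 × 15.7 / 75 = 4.732 in².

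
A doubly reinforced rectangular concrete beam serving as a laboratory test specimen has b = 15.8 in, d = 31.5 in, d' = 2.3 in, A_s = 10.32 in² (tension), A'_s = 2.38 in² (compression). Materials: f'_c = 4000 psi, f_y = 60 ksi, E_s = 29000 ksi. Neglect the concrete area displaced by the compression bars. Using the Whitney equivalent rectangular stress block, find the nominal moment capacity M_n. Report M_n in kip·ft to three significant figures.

Assume both steels yield.
a = (A_s − A'_s) f_y/(0.85 f'_c b) = (10.32 − 2.38) × 60/(0.85 × 4 × 15.8) = 8.868 in.
c = a/β₁ = 8.868/0.85 = 10.433 in; ε'_s = 0.003(c − d')/c = 0.0023 ≥ ε_y = 0.0021, so the compression steel yields.
M_n = (A_s − A'_s) f_y (d − a/2) + A'_s f_y (d − d') = 476.4 × (31.5 − 4.434) + 142.8 × (31.5 − 2.3) = 12894.2 + 4169.8 = 17064.0 kip·in = 17064.0/12 = 1422.00 kip·ft.

M_n ≈ 1420 kip·ft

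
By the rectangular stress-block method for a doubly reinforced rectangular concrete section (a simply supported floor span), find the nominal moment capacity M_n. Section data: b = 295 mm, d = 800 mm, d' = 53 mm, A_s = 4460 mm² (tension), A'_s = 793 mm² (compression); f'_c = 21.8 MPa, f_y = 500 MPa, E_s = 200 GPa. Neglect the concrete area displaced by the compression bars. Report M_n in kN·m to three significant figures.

Assume both tension and compression steel yield.
Net tension couple steel: A_s − A'_s = 3667 mm².
a = (A_s − A'_s) f_y / (0.85 f'_c b) = 1833500/(0.85 × 21.8 × 295) = 335.42 mm.
c = a/β₁ = 335.42/0.85 = 394.61 mm; ε'_s = 0.003(c − d')/c = 0.0026 ≥ f_y/E_s = 0.0025, so compression steel does yield.
M_n = (A_s − A'_s) f_y (d − a/2) + A'_s f_y (d − d') = [1833500 × (800 − 167.71) + 396500 × (800 − 53)] × 10⁻⁶ = 1159.30 + 296.19 = 1455.49 kN·m.

M_n ≈ 1460 kN·m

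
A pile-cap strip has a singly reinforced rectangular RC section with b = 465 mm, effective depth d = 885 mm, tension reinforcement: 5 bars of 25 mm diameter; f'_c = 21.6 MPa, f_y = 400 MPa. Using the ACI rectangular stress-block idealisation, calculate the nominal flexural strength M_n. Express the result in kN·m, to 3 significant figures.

M_n ≈ 813 kN·m

A_s = 5 × 491 = 2455 mm².
T = A_s f_y = 2455 × 400 = 982000 N = 982 kN.
From C = T: a = T/(0.85 f'_c b) = 982000/(0.85 × 21.6 × 465) = 115.02 mm.
M_n = T(d − a/2) = 982 kN × (885 − 57.51) mm = 812.60 kN·m.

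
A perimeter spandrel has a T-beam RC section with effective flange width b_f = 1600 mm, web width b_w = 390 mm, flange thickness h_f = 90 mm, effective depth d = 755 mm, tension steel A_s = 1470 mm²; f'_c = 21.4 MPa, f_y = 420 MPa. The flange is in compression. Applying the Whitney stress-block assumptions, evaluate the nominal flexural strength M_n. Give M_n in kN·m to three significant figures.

M_n ≈ 460 kN·m

Tension: T = A_s f_y = 1470 × 420 = 617400 N.
Try a within the flange: a = T/(0.85 f'_c b_f) = 617400/(0.85 × 21.4 × 1600) = 21.21 mm.
Since a = 21.21 ≤ h_f = 90 mm, the stress block lies entirely in the flange; analyse as a rectangular beam of width b_f.
M_n = T(d − a/2) = 617400 × (755 − 10.605) = 459.59 × 10⁶ N·mm.
M_n = 459.59 kN·m.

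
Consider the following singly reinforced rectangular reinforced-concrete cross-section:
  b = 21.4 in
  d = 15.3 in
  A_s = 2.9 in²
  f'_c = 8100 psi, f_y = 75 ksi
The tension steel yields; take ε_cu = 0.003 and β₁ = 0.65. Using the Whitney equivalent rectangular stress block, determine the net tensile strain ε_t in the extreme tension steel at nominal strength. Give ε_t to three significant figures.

ε_t ≈ 0.0172

a = A_s f_y/(0.85 f'_c b) = 1.476 in.
β₁ = 0.65, so c = a/β₁ = 1.476/0.65 = 2.271 in.
From the linear strain diagram with ε_cu = 0.003: ε_t = 0.003 (d − c)/c = 0.003 × (15.3 − 2.271)/2.271 = 0.0172.
Since ε_t ≥ 0.005, the section is tension-controlled.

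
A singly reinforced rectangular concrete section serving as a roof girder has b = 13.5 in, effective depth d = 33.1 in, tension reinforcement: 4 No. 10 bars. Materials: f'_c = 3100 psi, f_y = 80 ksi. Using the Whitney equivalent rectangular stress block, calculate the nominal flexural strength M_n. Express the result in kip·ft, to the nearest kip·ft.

M_n ≈ 928 kip·ft

A_s = 4 × 1.27 = 5.08 in².
T = A_s f_y = 5.08 × 80 = 406.4 kips.
a = T/(0.85 f'_c b) = 406.4/(0.85 × 3.1 × 13.5) = 11.425 in.
M_n = T(d − a/2) = 406.4 × (33.1 − 5.7125) = 11130.3 kip·in = 11130.3/12 = 927.53 kip·ft.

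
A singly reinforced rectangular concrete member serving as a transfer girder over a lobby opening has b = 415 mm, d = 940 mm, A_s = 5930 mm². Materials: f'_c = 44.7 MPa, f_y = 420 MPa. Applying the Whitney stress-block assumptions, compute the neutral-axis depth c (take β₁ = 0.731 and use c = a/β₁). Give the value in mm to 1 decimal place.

c ≈ 216.1 mm

T = A_s f_y = 5930 × 420 = 2490600 N = 2490.6 kN.
Setting C = 0.85 f'_c a b equal to T: a = 2490600/(0.85 × 44.7 × 415) = 157.954 mm.
With β₁ = 0.731, c = a/β₁ = 157.954/0.731 = 216.1 mm.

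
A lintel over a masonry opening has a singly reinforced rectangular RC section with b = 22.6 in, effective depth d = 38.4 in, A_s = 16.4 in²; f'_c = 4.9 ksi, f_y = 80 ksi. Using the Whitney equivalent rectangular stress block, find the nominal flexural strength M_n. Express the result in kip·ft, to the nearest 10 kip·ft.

M_n ≈ 3440 kip·ft

T = A_s f_y = 16.4 × 80 = 1312 kips.
a = T/(0.85 f'_c b) = 1312/(0.85 × 4.9 × 22.6) = 13.938 in.
M_n = T(d − a/2) = 1312 × (38.4 − 6.969) = 41237.5 kip·in = 41237.5/12 = 3436.46 kip·ft.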